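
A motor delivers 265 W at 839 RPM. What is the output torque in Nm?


omega = 839 * 2*pi/60 = 87.8599 rad/s
tau = P / omega = 265 / 87.8599
= 3.0162 Nm


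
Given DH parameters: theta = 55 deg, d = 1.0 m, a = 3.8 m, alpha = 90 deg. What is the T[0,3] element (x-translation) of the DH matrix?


T[0,3] = a * cos(theta)
= 3.8 * cos(55 deg)
= 3.8 * 0.5736
= 2.1796


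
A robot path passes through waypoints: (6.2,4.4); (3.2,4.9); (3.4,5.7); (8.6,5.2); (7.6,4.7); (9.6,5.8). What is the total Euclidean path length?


Segment lengths:
  seg1 = sqrt((-3.0)^2 + (0.5)^2) = 3.0414
  seg2 = sqrt((0.2)^2 + (0.8)^2) = 0.8246
  seg3 = sqrt((5.2)^2 + (-0.5)^2) = 5.224
  seg4 = sqrt((-1.0)^2 + (-0.5)^2) = 1.118
  seg5 = sqrt((2.0)^2 + (1.1)^2) = 2.2825
Total = 12.4906


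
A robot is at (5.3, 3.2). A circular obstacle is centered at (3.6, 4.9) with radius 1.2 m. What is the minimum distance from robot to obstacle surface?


center_dist = sqrt((5.3-3.6)^2 + (3.2-4.9)^2)
= sqrt(2.89 + 2.89)
= 2.4042
min_dist = center_dist - radius = 2.4042 - 1.2 = 1.2042 m


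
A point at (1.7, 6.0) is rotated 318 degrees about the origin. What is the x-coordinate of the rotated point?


x' = x*cos(theta) - y*sin(theta)
cos(318 deg) = 0.7431, sin(318 deg) = -0.6691
x' = 1.7 * 0.7431 - 6.0 * -0.6691
= 1.2633 - -4.0148
= 5.2781


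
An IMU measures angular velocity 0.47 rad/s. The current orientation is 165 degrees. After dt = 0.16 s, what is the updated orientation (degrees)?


delta_theta = w * dt = 0.47 * 0.16 = 0.0752 rad
= 4.3086 deg
theta_new = 165 + 4.3086 = 169.3086 deg


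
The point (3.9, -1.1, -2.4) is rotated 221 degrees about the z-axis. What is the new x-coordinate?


Rotation about z-axis: x' = x*cos(theta) - y*sin(theta)
= 3.9 * -0.7547 - -1.1 * -0.6561
= -3.665


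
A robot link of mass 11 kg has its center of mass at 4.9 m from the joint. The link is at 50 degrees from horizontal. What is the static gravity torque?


tau = m*g*L*cos(angle)
= 11 * 9.81 * 4.9 * cos(50 deg)
= 11 * 9.81 * 4.9 * 0.6428
= 339.8797 Nm


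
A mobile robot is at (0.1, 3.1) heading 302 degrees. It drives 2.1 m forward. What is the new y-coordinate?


y_new = y0 + d*sin(theta)
= 3.1 + 2.1*sin(302)
= 3.1 + -1.7809
= 1.3191


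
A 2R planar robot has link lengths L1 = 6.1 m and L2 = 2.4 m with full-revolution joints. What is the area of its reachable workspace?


r_max = L1 + L2 = 8.5 m
r_min = |L1 - L2| = 3.7 m
Area = pi*(r_max^2 - r_min^2)
= pi*(72.25 - 13.69)
= pi * 58.56
= 183.9717 m^2


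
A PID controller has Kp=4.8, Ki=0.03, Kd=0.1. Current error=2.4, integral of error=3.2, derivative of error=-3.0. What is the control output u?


u = Kp*e + Ki*int(e) + Kd*de/dt
= 4.8*2.4 + 0.03*3.2 + 0.1*(-3.0)
= 11.52 + 0.096 + -0.3
= 11.316


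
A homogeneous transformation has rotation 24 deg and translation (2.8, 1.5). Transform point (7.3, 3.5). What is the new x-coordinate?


x' = cos(theta)*px - sin(theta)*py + tx
= 0.9135*7.3 - 0.4067*3.5 + 2.8
= 8.0453


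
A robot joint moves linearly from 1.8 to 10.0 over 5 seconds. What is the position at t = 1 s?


s = t/T = 1/5 = 0.2
p(t) = p0 + (pf-p0)*s
= 1.8 + (10.0 - 1.8) * 0.2
= 3.44


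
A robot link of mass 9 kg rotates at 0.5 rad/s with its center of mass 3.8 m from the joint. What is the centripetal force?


F = m * omega^2 * r
= 9 * 0.5^2 * 3.8
= 9 * 0.25 * 3.8
= 8.55 N


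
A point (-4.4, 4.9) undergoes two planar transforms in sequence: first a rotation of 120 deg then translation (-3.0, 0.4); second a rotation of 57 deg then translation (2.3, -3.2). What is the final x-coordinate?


After transform 1:
x1 = cos(120)*-4.4 - sin(120)*4.9 + -3.0 = -5.0435
y1 = sin(120)*-4.4 + cos(120)*4.9 + 0.4 = -5.8605
After transform 2:
x2 = cos(57)*-5.0435 - sin(57)*-5.8605 + 2.3
= 4.4681


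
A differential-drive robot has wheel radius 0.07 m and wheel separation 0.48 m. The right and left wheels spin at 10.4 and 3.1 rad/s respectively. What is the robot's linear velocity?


vR = r*wR = 0.07*10.4 = 0.728 m/s
vL = r*wL = 0.07*3.1 = 0.217 m/s
v = (vR+vL)/2 = 0.4725 m/s
omega = (vR-vL)/L = 1.0646 rad/s
linear velocity = 0.4725 m/s


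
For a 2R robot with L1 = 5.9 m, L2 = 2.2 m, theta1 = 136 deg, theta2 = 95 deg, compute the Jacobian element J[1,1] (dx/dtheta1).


J[1,1] = -L1*sin(t1) - L2*sin(t1+t2)
= -5.9*sin(136) - 2.2*sin(231)
= -2.3888


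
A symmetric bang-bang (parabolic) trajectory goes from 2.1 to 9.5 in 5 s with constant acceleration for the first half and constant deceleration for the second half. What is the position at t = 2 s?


Symmetric rest-to-rest: each phase covers (pf-p0)/2 in time T/2. 0.5*a*(T/2)^2 = (pf-p0)/2 => a = 4*(pf-p0)/T^2
a = 4*(9.5-2.1)/5^2 = 1.184
t = 2 is in the acceleration phase (t <= T/2).
p = p0 + 0.5*a*t^2 = 2.1 + 0.5*1.184*2^2
= 4.468


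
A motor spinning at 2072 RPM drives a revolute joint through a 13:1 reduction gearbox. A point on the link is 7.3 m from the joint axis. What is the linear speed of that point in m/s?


omega_motor = 2072 * 2*pi/60 = 216.9793 rad/s
omega_joint = omega_motor / 13 = 16.6907 rad/s
v = omega_joint * r = 16.6907 * 7.3
= 121.8422 m/s


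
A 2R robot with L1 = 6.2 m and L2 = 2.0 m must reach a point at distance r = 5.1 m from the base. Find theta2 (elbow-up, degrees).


cos(theta2) = (r^2 - L1^2 - L2^2) / (2*L1*L2)
cos(theta2) = (26.01 - 38.44 - 4.0) / 24.8
cos(theta2) = -0.6625
theta2 = 131.4908 degrees


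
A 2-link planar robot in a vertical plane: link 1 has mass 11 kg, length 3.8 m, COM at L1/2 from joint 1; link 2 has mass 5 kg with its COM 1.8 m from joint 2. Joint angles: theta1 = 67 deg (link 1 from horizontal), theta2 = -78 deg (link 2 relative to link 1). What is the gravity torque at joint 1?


Horizontal distance from joint 1 to link-1 COM:
  x_c1 = (L1/2)*cos(t1) = 1.9 * 0.3907 = 0.7424 m
Horizontal distance from joint 1 to link-2 COM:
  x_c2 = L1*cos(t1) + Lc2*cos(t1+t2)
       = 3.8*0.3907 + 1.8*0.9816 = 3.2517 m
tau1 = m1*g*x_c1 + m2*g*x_c2
     = 11*9.81*0.7424 + 5*9.81*3.2517
     = 80.1112 + 159.4962
     = 239.6075 Nm


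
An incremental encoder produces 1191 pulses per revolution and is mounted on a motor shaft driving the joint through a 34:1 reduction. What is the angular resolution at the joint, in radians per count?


counts per rev = 1191
effective counts at joint = 1191 * 34 = 40494
resolution = 2*pi / 40494
= 1.5516e-04 rad/count


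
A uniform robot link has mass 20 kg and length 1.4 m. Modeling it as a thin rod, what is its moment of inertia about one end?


I = (1/3) * m * L^2
= (1/3) * 20 * 1.4^2
= 0.333333 * 20 * 1.96
= 13.0667 kg*m^2


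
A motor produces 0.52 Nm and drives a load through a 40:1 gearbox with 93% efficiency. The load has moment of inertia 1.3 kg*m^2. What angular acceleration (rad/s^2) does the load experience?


tau_out = tau_motor * N * eta
= 0.52 * 40 * 0.93 = 19.344 Nm
alpha = tau_out / I = 19.344 / 1.3
= 14.88 rad/s^2


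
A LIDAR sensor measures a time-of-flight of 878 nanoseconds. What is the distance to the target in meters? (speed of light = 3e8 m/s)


tof = 878 ns = 8.78e-07 s
dist = c * tof / 2
= 3e8 * 8.78e-07 / 2
= 131.7 m


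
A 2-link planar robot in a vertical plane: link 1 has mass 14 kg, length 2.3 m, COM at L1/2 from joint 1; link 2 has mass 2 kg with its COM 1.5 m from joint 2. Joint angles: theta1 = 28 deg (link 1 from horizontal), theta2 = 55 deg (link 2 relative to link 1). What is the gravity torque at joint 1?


Horizontal distance from joint 1 to link-1 COM:
  x_c1 = (L1/2)*cos(t1) = 1.15 * 0.8829 = 1.0154 m
Horizontal distance from joint 1 to link-2 COM:
  x_c2 = L1*cos(t1) + Lc2*cos(t1+t2)
       = 2.3*0.8829 + 1.5*0.1219 = 2.2136 m
tau1 = m1*g*x_c1 + m2*g*x_c2
     = 14*9.81*1.0154 + 2*9.81*2.2136
     = 139.4536 + 43.4305
     = 182.8841 Nm


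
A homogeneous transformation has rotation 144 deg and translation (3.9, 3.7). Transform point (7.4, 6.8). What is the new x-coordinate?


x' = cos(theta)*px - sin(theta)*py + tx
= -0.809*7.4 - 0.5878*6.8 + 3.9
= -6.0837


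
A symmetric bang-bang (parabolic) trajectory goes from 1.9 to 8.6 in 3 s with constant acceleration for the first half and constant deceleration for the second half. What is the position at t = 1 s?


Symmetric rest-to-rest: each phase covers (pf-p0)/2 in time T/2. 0.5*a*(T/2)^2 = (pf-p0)/2 => a = 4*(pf-p0)/T^2
a = 4*(8.6-1.9)/3^2 = 2.9778
t = 1 is in the acceleration phase (t <= T/2).
p = p0 + 0.5*a*t^2 = 1.9 + 0.5*2.9778*1^2
= 3.3889


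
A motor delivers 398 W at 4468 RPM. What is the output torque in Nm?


omega = 4468 * 2*pi/60 = 467.8879 rad/s
tau = P / omega = 398 / 467.8879
= 0.8506 Nm


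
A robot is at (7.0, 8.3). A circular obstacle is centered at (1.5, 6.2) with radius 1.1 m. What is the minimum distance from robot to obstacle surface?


center_dist = sqrt((7.0-1.5)^2 + (8.3-6.2)^2)
= sqrt(30.25 + 4.41)
= 5.8873
min_dist = center_dist - radius = 5.8873 - 1.1 = 4.7873 m


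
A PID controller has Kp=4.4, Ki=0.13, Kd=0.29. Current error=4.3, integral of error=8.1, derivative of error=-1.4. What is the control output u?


u = Kp*e + Ki*int(e) + Kd*de/dt
= 4.4*4.3 + 0.13*8.1 + 0.29*(-1.4)
= 18.92 + 1.053 + -0.406
= 19.567


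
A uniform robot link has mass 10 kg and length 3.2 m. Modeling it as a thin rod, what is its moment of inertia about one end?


I = (1/3) * m * L^2
= (1/3) * 10 * 3.2^2
= 0.333333 * 10 * 10.24
= 34.1333 kg*m^2


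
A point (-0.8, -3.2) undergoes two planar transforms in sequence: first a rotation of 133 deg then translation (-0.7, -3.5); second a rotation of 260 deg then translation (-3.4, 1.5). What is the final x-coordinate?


After transform 1:
x1 = cos(133)*-0.8 - sin(133)*-3.2 + -0.7 = 2.1859
y1 = sin(133)*-0.8 + cos(133)*-3.2 + -3.5 = -1.9027
After transform 2:
x2 = cos(260)*2.1859 - sin(260)*-1.9027 + -3.4
= -5.6534


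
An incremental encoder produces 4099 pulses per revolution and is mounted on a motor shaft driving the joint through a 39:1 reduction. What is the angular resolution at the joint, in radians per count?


counts per rev = 4099
effective counts at joint = 4099 * 39 = 159861
resolution = 2*pi / 159861
= 3.9304e-05 rad/count


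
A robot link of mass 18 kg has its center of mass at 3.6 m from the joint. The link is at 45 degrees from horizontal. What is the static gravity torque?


tau = m*g*L*cos(angle)
= 18 * 9.81 * 3.6 * cos(45 deg)
= 18 * 9.81 * 3.6 * 0.7071
= 449.4993 Nm


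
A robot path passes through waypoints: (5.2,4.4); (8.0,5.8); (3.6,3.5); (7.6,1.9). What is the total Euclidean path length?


Segment lengths:
  seg1 = sqrt((2.8)^2 + (1.4)^2) = 3.1305
  seg2 = sqrt((-4.4)^2 + (-2.3)^2) = 4.9649
  seg3 = sqrt((4.0)^2 + (-1.6)^2) = 4.3081
Total = 12.4035


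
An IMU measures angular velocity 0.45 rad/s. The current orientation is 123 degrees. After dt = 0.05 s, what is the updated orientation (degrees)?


delta_theta = w * dt = 0.45 * 0.05 = 0.0225 rad
= 1.2892 deg
theta_new = 123 + 1.2892 = 124.2892 deg


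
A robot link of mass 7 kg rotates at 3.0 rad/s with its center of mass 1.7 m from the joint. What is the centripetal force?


F = m * omega^2 * r
= 7 * 3.0^2 * 1.7
= 7 * 9.0 * 1.7
= 107.1 N


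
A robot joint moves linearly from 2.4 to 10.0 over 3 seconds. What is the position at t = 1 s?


s = t/T = 1/3 = 0.3333
p(t) = p0 + (pf-p0)*s
= 2.4 + (10.0 - 2.4) * 0.3333
= 4.9333


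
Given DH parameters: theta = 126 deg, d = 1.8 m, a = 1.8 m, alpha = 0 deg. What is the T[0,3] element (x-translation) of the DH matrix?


T[0,3] = a * cos(theta)
= 1.8 * cos(126 deg)
= 1.8 * -0.5878
= -1.058


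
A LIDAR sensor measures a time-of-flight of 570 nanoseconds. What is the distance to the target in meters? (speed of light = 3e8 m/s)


tof = 570 ns = 5.7e-07 s
dist = c * tof / 2
= 3e8 * 5.7e-07 / 2
= 85.5 m


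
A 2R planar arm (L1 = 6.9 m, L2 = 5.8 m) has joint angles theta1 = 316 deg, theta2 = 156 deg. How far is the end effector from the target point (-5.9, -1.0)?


End effector via forward kinematics:
x = L1*cos(t1) + L2*cos(t1+t2) = 2.7907
y = L1*sin(t1) + L2*sin(t1+t2) = 0.5845
Distance to target:
d = sqrt((-5.9 - 2.7907)^2 + (-1.0 - 0.5845)^2)
= sqrt(75.5287 + 2.5107)
= 8.834 m


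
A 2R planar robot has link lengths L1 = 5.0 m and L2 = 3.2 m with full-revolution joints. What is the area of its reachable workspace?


r_max = L1 + L2 = 8.2 m
r_min = |L1 - L2| = 1.8 m
Area = pi*(r_max^2 - r_min^2)
= pi*(67.24 - 3.24)
= pi * 64.0
= 201.0619 m^2


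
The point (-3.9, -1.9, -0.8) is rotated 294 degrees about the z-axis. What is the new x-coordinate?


Rotation about z-axis: x' = x*cos(theta) - y*sin(theta)
= -3.9 * 0.4067 - -1.9 * -0.9135
= -3.322


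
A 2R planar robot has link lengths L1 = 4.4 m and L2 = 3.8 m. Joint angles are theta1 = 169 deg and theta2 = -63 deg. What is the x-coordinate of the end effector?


Convert angles to radians: theta1 = 2.9496, theta2 = -1.0996
x = L1*cos(theta1) + L2*cos(theta1+theta2)
x = -4.3192 + -1.0474
x = -5.3666


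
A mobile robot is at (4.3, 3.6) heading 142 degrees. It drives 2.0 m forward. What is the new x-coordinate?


x_new = x0 + d*cos(theta)
= 4.3 + 2.0*cos(142)
= 4.3 + -1.576
= 2.724


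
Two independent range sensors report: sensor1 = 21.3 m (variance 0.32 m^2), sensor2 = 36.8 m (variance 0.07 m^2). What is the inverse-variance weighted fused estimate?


w1 = (1/var1) / (1/var1 + 1/var2)
   = 3.125 / (3.125 + 14.2857) = 0.1795
w2 = 1 - w1 = 0.8205
fused = w1*s1 + w2*s2 = 3.8231 + 30.1949
= 34.0179 m


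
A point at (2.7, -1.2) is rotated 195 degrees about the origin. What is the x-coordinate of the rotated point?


x' = x*cos(theta) - y*sin(theta)
cos(195 deg) = -0.9659, sin(195 deg) = -0.2588
x' = 2.7 * -0.9659 - -1.2 * -0.2588
= -2.608 - 0.3106
= -2.9186


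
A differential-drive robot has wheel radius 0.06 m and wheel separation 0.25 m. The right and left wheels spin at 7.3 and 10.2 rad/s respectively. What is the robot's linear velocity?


vR = r*wR = 0.06*7.3 = 0.438 m/s
vL = r*wL = 0.06*10.2 = 0.612 m/s
v = (vR+vL)/2 = 0.525 m/s
omega = (vR-vL)/L = -0.696 rad/s
linear velocity = 0.525 m/s


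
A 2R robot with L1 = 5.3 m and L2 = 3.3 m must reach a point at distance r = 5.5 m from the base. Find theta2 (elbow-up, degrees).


cos(theta2) = (r^2 - L1^2 - L2^2) / (2*L1*L2)
cos(theta2) = (30.25 - 28.09 - 10.89) / 34.98
cos(theta2) = -0.249571
theta2 = 104.4521 degrees


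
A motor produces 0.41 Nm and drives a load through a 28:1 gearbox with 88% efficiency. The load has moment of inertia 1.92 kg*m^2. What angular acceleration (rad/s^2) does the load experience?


tau_out = tau_motor * N * eta
= 0.41 * 28 * 0.88 = 10.1024 Nm
alpha = tau_out / I = 10.1024 / 1.92
= 5.2617 rad/s^2


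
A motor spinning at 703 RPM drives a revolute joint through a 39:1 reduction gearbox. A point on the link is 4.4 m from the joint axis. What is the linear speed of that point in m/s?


omega_motor = 703 * 2*pi/60 = 73.618 rad/s
omega_joint = omega_motor / 39 = 1.8876 rad/s
v = omega_joint * r = 1.8876 * 4.4
= 8.3056 m/s


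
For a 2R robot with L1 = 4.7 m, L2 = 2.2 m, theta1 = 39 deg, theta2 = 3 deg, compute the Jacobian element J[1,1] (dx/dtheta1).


J[1,1] = -L1*sin(t1) - L2*sin(t1+t2)
= -4.7*sin(39) - 2.2*sin(42)
= -4.4299


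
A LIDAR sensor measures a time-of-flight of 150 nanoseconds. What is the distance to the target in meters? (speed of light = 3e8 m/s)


tof = 150 ns = 1.5e-07 s
dist = c * tof / 2
= 3e8 * 1.5e-07 / 2
= 22.5 m


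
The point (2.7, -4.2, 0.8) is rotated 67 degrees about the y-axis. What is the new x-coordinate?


Rotation about y-axis: x' = x*cos(theta) + z*sin(theta)
= 2.7 * 0.3907 + 0.8 * 0.9205
= 1.7914


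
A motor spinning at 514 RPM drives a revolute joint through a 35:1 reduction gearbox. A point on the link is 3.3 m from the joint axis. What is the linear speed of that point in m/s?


omega_motor = 514 * 2*pi/60 = 53.826 rad/s
omega_joint = omega_motor / 35 = 1.5379 rad/s
v = omega_joint * r = 1.5379 * 3.3
= 5.075 m/s


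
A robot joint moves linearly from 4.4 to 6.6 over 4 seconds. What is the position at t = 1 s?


s = t/T = 1/4 = 0.25
p(t) = p0 + (pf-p0)*s
= 4.4 + (6.6 - 4.4) * 0.25
= 4.95


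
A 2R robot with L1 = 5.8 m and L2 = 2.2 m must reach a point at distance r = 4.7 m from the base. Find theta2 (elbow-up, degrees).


cos(theta2) = (r^2 - L1^2 - L2^2) / (2*L1*L2)
cos(theta2) = (22.09 - 33.64 - 4.84) / 25.52
cos(theta2) = -0.642241
theta2 = 129.9592 degrees


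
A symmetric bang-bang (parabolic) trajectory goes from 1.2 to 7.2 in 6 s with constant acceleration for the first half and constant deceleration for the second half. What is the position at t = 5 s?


Symmetric rest-to-rest: each phase covers (pf-p0)/2 in time T/2. 0.5*a*(T/2)^2 = (pf-p0)/2 => a = 4*(pf-p0)/T^2
a = 4*(7.2-1.2)/6^2 = 0.6667
t = 5 is in the deceleration phase (t > T/2).
p = pf - 0.5*a*(T-t)^2 = 7.2 - 0.5*0.6667*1^2
= 6.8667


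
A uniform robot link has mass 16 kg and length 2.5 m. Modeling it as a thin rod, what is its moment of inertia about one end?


I = (1/3) * m * L^2
= (1/3) * 16 * 2.5^2
= 0.333333 * 16 * 6.25
= 33.3333 kg*m^2


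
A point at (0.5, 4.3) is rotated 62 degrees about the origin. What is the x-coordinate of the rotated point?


x' = x*cos(theta) - y*sin(theta)
cos(62 deg) = 0.4695, sin(62 deg) = 0.8829
x' = 0.5 * 0.4695 - 4.3 * 0.8829
= 0.2347 - 3.7967
= -3.5619


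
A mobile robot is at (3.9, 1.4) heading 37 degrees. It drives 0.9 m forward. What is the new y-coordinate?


y_new = y0 + d*sin(theta)
= 1.4 + 0.9*sin(37)
= 1.4 + 0.5416
= 1.9416


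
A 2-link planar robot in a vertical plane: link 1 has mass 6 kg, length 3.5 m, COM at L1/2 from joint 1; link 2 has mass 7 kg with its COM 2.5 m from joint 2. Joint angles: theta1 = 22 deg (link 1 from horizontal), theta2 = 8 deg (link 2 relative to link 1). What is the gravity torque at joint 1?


Horizontal distance from joint 1 to link-1 COM:
  x_c1 = (L1/2)*cos(t1) = 1.75 * 0.9272 = 1.6226 m
Horizontal distance from joint 1 to link-2 COM:
  x_c2 = L1*cos(t1) + Lc2*cos(t1+t2)
       = 3.5*0.9272 + 2.5*0.866 = 5.4102 m
tau1 = m1*g*x_c1 + m2*g*x_c2
     = 6*9.81*1.6226 + 7*9.81*5.4102
     = 95.5046 + 371.5189
     = 467.0235 Nm


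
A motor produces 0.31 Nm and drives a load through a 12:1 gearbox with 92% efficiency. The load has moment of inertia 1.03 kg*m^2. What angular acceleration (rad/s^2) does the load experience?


tau_out = tau_motor * N * eta
= 0.31 * 12 * 0.92 = 3.4224 Nm
alpha = tau_out / I = 3.4224 / 1.03
= 3.3227 rad/s^2


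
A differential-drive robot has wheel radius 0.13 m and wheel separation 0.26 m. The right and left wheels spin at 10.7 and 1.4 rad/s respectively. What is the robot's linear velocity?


vR = r*wR = 0.13*10.7 = 1.391 m/s
vL = r*wL = 0.13*1.4 = 0.182 m/s
v = (vR+vL)/2 = 0.7865 m/s
omega = (vR-vL)/L = 4.65 rad/s
linear velocity = 0.7865 m/s


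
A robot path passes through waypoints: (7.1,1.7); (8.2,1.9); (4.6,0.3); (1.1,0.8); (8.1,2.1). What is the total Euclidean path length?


Segment lengths:
  seg1 = sqrt((1.1)^2 + (0.2)^2) = 1.118
  seg2 = sqrt((-3.6)^2 + (-1.6)^2) = 3.9395
  seg3 = sqrt((-3.5)^2 + (0.5)^2) = 3.5355
  seg4 = sqrt((7.0)^2 + (1.3)^2) = 7.1197
Total = 15.7128


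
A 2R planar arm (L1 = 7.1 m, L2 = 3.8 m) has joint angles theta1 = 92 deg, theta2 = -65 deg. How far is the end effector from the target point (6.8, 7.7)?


End effector via forward kinematics:
x = L1*cos(t1) + L2*cos(t1+t2) = 3.138
y = L1*sin(t1) + L2*sin(t1+t2) = 8.8208
Distance to target:
d = sqrt((6.8 - 3.138)^2 + (7.7 - 8.8208)^2)
= sqrt(13.41 + 1.2563)
= 3.8297 m


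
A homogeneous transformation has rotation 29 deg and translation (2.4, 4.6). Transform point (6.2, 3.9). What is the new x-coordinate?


x' = cos(theta)*px - sin(theta)*py + tx
= 0.8746*6.2 - 0.4848*3.9 + 2.4
= 5.9319


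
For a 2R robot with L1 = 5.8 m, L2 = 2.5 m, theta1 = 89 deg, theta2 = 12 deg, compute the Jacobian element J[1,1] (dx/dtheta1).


J[1,1] = -L1*sin(t1) - L2*sin(t1+t2)
= -5.8*sin(89) - 2.5*sin(101)
= -8.2532


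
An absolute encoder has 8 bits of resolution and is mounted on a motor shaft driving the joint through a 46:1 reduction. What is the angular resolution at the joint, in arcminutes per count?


counts = 2^8 = 256
effective counts at joint = 256 * 46 = 11776
resolution = 360*60 / 11776
= 1.8342 arcmin/count


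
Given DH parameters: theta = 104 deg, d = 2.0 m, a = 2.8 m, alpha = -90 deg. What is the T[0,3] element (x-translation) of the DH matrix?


T[0,3] = a * cos(theta)
= 2.8 * cos(104 deg)
= 2.8 * -0.2419
= -0.6774


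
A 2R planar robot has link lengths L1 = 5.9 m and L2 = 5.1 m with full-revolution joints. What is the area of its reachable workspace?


r_max = L1 + L2 = 11.0 m
r_min = |L1 - L2| = 0.8 m
Area = pi*(r_max^2 - r_min^2)
= pi*(121.0 - 0.64)
= pi * 120.36
= 378.1221 m^2


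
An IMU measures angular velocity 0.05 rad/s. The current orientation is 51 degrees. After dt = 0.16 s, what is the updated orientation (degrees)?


delta_theta = w * dt = 0.05 * 0.16 = 0.008 rad
= 0.4584 deg
theta_new = 51 + 0.4584 = 51.4584 deg


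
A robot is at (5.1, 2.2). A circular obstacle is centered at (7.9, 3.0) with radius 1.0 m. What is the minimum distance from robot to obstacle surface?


center_dist = sqrt((5.1-7.9)^2 + (2.2-3.0)^2)
= sqrt(7.84 + 0.64)
= 2.912
min_dist = center_dist - radius = 2.912 - 1.0 = 1.912 m


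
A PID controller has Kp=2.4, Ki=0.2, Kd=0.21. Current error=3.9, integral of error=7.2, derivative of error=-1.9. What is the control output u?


u = Kp*e + Ki*int(e) + Kd*de/dt
= 2.4*3.9 + 0.2*7.2 + 0.21*(-1.9)
= 9.36 + 1.44 + -0.399
= 10.401


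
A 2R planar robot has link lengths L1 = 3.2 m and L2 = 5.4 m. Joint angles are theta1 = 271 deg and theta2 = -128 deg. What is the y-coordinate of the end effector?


Convert angles to radians: theta1 = 4.7298, theta2 = -2.234
y = L1*sin(theta1) + L2*sin(theta1+theta2)
y = -3.1995 + 3.2498
y = 0.0503


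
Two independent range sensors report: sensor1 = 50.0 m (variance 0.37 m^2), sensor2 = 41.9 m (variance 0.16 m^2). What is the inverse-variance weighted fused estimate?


w1 = (1/var1) / (1/var1 + 1/var2)
   = 2.7027 / (2.7027 + 6.25) = 0.3019
w2 = 1 - w1 = 0.6981
fused = w1*s1 + w2*s2 = 15.0943 + 29.2509
= 44.3453 m


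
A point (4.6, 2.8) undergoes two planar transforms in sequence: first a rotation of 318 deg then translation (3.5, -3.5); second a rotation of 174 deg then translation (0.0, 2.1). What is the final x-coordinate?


After transform 1:
x1 = cos(318)*4.6 - sin(318)*2.8 + 3.5 = 8.792
y1 = sin(318)*4.6 + cos(318)*2.8 + -3.5 = -4.4972
After transform 2:
x2 = cos(174)*8.792 - sin(174)*-4.4972 + 0.0
= -8.2738


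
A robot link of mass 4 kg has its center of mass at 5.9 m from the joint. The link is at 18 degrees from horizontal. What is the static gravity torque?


tau = m*g*L*cos(angle)
= 4 * 9.81 * 5.9 * cos(18 deg)
= 4 * 9.81 * 5.9 * 0.9511
= 220.1848 Nm


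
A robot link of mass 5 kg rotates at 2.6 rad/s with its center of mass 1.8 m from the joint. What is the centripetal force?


F = m * omega^2 * r
= 5 * 2.6^2 * 1.8
= 5 * 6.76 * 1.8
= 60.84 N


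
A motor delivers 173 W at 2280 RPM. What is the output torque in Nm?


omega = 2280 * 2*pi/60 = 238.761 rad/s
tau = P / omega = 173 / 238.761
= 0.7246 Nm


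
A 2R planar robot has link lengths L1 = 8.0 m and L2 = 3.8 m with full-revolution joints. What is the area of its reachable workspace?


r_max = L1 + L2 = 11.8 m
r_min = |L1 - L2| = 4.2 m
Area = pi*(r_max^2 - r_min^2)
= pi*(139.24 - 17.64)
= pi * 121.6
= 382.0177 m^2


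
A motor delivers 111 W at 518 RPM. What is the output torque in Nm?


omega = 518 * 2*pi/60 = 54.2448 rad/s
tau = P / omega = 111 / 54.2448
= 2.0463 Nm


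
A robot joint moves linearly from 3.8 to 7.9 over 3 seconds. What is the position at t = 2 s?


s = t/T = 2/3 = 0.6667
p(t) = p0 + (pf-p0)*s
= 3.8 + (7.9 - 3.8) * 0.6667
= 6.5333


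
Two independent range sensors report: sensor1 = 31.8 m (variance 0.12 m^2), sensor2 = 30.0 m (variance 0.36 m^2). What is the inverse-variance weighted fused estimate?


w1 = (1/var1) / (1/var1 + 1/var2)
   = 8.3333 / (8.3333 + 2.7778) = 0.75
w2 = 1 - w1 = 0.25
fused = w1*s1 + w2*s2 = 23.85 + 7.5
= 31.35 m


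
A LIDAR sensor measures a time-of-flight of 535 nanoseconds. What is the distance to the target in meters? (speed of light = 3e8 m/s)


tof = 535 ns = 5.35e-07 s
dist = c * tof / 2
= 3e8 * 5.35e-07 / 2
= 80.25 m


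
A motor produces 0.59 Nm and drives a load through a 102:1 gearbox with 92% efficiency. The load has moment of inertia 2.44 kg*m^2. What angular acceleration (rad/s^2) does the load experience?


tau_out = tau_motor * N * eta
= 0.59 * 102 * 0.92 = 55.3656 Nm
alpha = tau_out / I = 55.3656 / 2.44
= 22.6908 rad/s^2


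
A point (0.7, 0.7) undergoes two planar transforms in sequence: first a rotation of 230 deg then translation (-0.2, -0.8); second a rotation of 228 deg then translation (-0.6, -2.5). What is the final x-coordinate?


After transform 1:
x1 = cos(230)*0.7 - sin(230)*0.7 + -0.2 = -0.1137
y1 = sin(230)*0.7 + cos(230)*0.7 + -0.8 = -1.7862
After transform 2:
x2 = cos(228)*-0.1137 - sin(228)*-1.7862 + -0.6
= -1.8513


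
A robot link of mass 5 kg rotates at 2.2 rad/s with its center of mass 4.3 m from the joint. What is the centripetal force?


F = m * omega^2 * r
= 5 * 2.2^2 * 4.3
= 5 * 4.84 * 4.3
= 104.06 N


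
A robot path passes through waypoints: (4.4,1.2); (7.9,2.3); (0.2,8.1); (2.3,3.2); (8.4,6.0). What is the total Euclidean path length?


Segment lengths:
  seg1 = sqrt((3.5)^2 + (1.1)^2) = 3.6688
  seg2 = sqrt((-7.7)^2 + (5.8)^2) = 9.64
  seg3 = sqrt((2.1)^2 + (-4.9)^2) = 5.331
  seg4 = sqrt((6.1)^2 + (2.8)^2) = 6.7119
Total = 25.3518


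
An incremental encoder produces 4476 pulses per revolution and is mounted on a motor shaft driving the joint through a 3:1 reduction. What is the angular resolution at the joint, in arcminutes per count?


counts per rev = 4476
effective counts at joint = 4476 * 3 = 13428
resolution = 360*60 / 13428
= 1.6086 arcmin/count


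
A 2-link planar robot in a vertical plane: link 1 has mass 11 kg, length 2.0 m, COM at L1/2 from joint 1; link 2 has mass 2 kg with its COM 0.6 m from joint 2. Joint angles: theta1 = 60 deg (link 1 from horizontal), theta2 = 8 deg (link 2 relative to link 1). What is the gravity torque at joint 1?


Horizontal distance from joint 1 to link-1 COM:
  x_c1 = (L1/2)*cos(t1) = 1.0 * 0.5 = 0.5 m
Horizontal distance from joint 1 to link-2 COM:
  x_c2 = L1*cos(t1) + Lc2*cos(t1+t2)
       = 2.0*0.5 + 0.6*0.3746 = 1.2248 m
tau1 = m1*g*x_c1 + m2*g*x_c2
     = 11*9.81*0.5 + 2*9.81*1.2248
     = 53.955 + 24.0299
     = 77.9849 Nm


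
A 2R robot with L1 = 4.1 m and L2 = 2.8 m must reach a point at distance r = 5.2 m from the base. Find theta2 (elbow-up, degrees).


cos(theta2) = (r^2 - L1^2 - L2^2) / (2*L1*L2)
cos(theta2) = (27.04 - 16.81 - 7.84) / 22.96
cos(theta2) = 0.104094
theta2 = 84.025 degrees


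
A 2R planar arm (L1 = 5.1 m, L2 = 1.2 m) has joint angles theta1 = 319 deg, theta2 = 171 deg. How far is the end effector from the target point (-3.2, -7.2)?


End effector via forward kinematics:
x = L1*cos(t1) + L2*cos(t1+t2) = 3.0777
y = L1*sin(t1) + L2*sin(t1+t2) = -2.4266
Distance to target:
d = sqrt((-3.2 - 3.0777)^2 + (-7.2 - -2.4266)^2)
= sqrt(39.4092 + 22.7849)
= 7.8863 m


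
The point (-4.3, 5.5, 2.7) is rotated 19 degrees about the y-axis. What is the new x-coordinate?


Rotation about y-axis: x' = x*cos(theta) + z*sin(theta)
= -4.3 * 0.9455 + 2.7 * 0.3256
= -3.1867


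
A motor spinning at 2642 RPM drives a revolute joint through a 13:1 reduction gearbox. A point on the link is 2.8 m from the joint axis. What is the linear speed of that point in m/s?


omega_motor = 2642 * 2*pi/60 = 276.6696 rad/s
omega_joint = omega_motor / 13 = 21.2823 rad/s
v = omega_joint * r = 21.2823 * 2.8
= 59.5904 m/s


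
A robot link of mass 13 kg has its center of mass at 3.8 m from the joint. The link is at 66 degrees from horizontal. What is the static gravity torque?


tau = m*g*L*cos(angle)
= 13 * 9.81 * 3.8 * cos(66 deg)
= 13 * 9.81 * 3.8 * 0.4067
= 197.1103 Nm


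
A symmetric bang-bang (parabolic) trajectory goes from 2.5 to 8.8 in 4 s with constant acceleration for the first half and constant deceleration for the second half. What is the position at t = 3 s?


Symmetric rest-to-rest: each phase covers (pf-p0)/2 in time T/2. 0.5*a*(T/2)^2 = (pf-p0)/2 => a = 4*(pf-p0)/T^2
a = 4*(8.8-2.5)/4^2 = 1.575
t = 3 is in the deceleration phase (t > T/2).
p = pf - 0.5*a*(T-t)^2 = 8.8 - 0.5*1.575*1^2
= 8.0125


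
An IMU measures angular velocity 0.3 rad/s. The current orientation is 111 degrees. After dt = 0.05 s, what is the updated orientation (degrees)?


delta_theta = w * dt = 0.3 * 0.05 = 0.015 rad
= 0.8594 deg
theta_new = 111 + 0.8594 = 111.8594 deg


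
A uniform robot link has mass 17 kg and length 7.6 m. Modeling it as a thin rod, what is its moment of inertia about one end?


I = (1/3) * m * L^2
= (1/3) * 17 * 7.6^2
= 0.333333 * 17 * 57.76
= 327.3067 kg*m^2


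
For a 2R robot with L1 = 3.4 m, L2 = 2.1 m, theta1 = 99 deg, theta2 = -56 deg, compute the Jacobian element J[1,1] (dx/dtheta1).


J[1,1] = -L1*sin(t1) - L2*sin(t1+t2)
= -3.4*sin(99) - 2.1*sin(43)
= -4.7903


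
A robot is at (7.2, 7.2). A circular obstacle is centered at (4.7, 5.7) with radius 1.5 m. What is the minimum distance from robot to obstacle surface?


center_dist = sqrt((7.2-4.7)^2 + (7.2-5.7)^2)
= sqrt(6.25 + 2.25)
= 2.9155
min_dist = center_dist - radius = 2.9155 - 1.5 = 1.4155 m


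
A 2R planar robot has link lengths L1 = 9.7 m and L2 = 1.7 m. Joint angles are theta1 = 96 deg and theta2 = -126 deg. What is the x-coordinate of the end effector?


Convert angles to radians: theta1 = 1.6755, theta2 = -2.1991
x = L1*cos(theta1) + L2*cos(theta1+theta2)
x = -1.0139 + 1.4722
x = 0.4583


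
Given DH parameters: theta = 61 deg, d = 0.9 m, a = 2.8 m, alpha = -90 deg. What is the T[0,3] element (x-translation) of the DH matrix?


T[0,3] = a * cos(theta)
= 2.8 * cos(61 deg)
= 2.8 * 0.4848
= 1.3575


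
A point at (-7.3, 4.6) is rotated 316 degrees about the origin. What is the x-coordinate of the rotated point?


x' = x*cos(theta) - y*sin(theta)
cos(316 deg) = 0.7193, sin(316 deg) = -0.6947
x' = -7.3 * 0.7193 - 4.6 * -0.6947
= -5.2512 - -3.1954
= -2.0558


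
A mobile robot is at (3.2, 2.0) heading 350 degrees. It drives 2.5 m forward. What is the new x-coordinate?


x_new = x0 + d*cos(theta)
= 3.2 + 2.5*cos(350)
= 3.2 + 2.462
= 5.662


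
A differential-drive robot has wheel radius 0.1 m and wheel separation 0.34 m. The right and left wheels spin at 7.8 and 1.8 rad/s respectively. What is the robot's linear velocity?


vR = r*wR = 0.1*7.8 = 0.78 m/s
vL = r*wL = 0.1*1.8 = 0.18 m/s
v = (vR+vL)/2 = 0.48 m/s
omega = (vR-vL)/L = 1.7647 rad/s
linear velocity = 0.48 m/s


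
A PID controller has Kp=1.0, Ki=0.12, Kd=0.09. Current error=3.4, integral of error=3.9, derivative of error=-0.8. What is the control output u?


u = Kp*e + Ki*int(e) + Kd*de/dt
= 1.0*3.4 + 0.12*3.9 + 0.09*(-0.8)
= 3.4 + 0.468 + -0.072
= 3.796


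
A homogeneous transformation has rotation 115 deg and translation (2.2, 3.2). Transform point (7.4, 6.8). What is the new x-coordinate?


x' = cos(theta)*px - sin(theta)*py + tx
= -0.4226*7.4 - 0.9063*6.8 + 2.2
= -7.0903


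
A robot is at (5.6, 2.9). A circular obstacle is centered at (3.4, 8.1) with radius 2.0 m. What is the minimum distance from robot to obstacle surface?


center_dist = sqrt((5.6-3.4)^2 + (2.9-8.1)^2)
= sqrt(4.84 + 27.04)
= 5.6462
min_dist = center_dist - radius = 5.6462 - 2.0 = 3.6462 m


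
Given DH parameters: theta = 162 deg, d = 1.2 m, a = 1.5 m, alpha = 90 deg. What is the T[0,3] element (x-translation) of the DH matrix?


T[0,3] = a * cos(theta)
= 1.5 * cos(162 deg)
= 1.5 * -0.9511
= -1.4266


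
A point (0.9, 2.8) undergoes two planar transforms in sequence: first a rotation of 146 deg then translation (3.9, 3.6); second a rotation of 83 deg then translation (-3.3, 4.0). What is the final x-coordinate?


After transform 1:
x1 = cos(146)*0.9 - sin(146)*2.8 + 3.9 = 1.5881
y1 = sin(146)*0.9 + cos(146)*2.8 + 3.6 = 1.782
After transform 2:
x2 = cos(83)*1.5881 - sin(83)*1.782 + -3.3
= -4.8751


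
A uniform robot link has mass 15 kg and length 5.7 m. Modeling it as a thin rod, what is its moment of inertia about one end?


I = (1/3) * m * L^2
= (1/3) * 15 * 5.7^2
= 0.333333 * 15 * 32.49
= 162.45 kg*m^2


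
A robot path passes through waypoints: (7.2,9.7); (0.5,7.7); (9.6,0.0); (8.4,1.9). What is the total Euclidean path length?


Segment lengths:
  seg1 = sqrt((-6.7)^2 + (-2.0)^2) = 6.9921
  seg2 = sqrt((9.1)^2 + (-7.7)^2) = 11.9206
  seg3 = sqrt((-1.2)^2 + (1.9)^2) = 2.2472
Total = 21.1599


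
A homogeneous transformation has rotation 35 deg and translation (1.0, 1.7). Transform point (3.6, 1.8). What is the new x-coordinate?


x' = cos(theta)*px - sin(theta)*py + tx
= 0.8192*3.6 - 0.5736*1.8 + 1.0
= 2.9165


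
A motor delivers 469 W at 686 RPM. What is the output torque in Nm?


omega = 686 * 2*pi/60 = 71.8378 rad/s
tau = P / omega = 469 / 71.8378
= 6.5286 Nm


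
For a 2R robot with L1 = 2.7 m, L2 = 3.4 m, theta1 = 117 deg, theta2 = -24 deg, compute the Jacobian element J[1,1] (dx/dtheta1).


J[1,1] = -L1*sin(t1) - L2*sin(t1+t2)
= -2.7*sin(117) - 3.4*sin(93)
= -5.8011


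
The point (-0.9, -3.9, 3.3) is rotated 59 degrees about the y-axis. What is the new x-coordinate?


Rotation about y-axis: x' = x*cos(theta) + z*sin(theta)
= -0.9 * 0.515 + 3.3 * 0.8572
= 2.3651


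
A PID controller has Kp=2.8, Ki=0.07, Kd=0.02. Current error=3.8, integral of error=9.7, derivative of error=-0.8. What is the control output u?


u = Kp*e + Ki*int(e) + Kd*de/dt
= 2.8*3.8 + 0.07*9.7 + 0.02*(-0.8)
= 10.64 + 0.679 + -0.016
= 11.303


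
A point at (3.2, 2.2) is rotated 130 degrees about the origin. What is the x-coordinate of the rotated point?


x' = x*cos(theta) - y*sin(theta)
cos(130 deg) = -0.6428, sin(130 deg) = 0.766
x' = 3.2 * -0.6428 - 2.2 * 0.766
= -2.0569 - 1.6853
= -3.7422


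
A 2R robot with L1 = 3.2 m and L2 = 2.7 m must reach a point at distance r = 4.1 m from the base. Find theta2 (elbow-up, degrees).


cos(theta2) = (r^2 - L1^2 - L2^2) / (2*L1*L2)
cos(theta2) = (16.81 - 10.24 - 7.29) / 17.28
cos(theta2) = -0.041667
theta2 = 92.388 degrees


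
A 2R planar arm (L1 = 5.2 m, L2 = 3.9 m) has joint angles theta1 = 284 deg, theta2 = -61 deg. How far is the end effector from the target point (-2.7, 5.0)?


End effector via forward kinematics:
x = L1*cos(t1) + L2*cos(t1+t2) = -1.5943
y = L1*sin(t1) + L2*sin(t1+t2) = -7.7053
Distance to target:
d = sqrt((-2.7 - -1.5943)^2 + (5.0 - -7.7053)^2)
= sqrt(1.2226 + 161.4254)
= 12.7534 m


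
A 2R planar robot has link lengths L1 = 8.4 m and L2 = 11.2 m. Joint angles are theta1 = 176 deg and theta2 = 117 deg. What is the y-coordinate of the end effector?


Convert angles to radians: theta1 = 3.0718, theta2 = 2.042
y = L1*sin(theta1) + L2*sin(theta1+theta2)
y = 0.586 + -10.3097
y = -9.7237


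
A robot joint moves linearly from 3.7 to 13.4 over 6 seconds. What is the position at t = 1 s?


s = t/T = 1/6 = 0.1667
p(t) = p0 + (pf-p0)*s
= 3.7 + (13.4 - 3.7) * 0.1667
= 5.3167


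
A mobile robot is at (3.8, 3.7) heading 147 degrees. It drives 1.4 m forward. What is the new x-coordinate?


x_new = x0 + d*cos(theta)
= 3.8 + 1.4*cos(147)
= 3.8 + -1.1741
= 2.6259


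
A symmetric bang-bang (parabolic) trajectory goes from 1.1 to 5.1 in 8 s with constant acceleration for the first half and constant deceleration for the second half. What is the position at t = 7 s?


Symmetric rest-to-rest: each phase covers (pf-p0)/2 in time T/2. 0.5*a*(T/2)^2 = (pf-p0)/2 => a = 4*(pf-p0)/T^2
a = 4*(5.1-1.1)/8^2 = 0.25
t = 7 is in the deceleration phase (t > T/2).
p = pf - 0.5*a*(T-t)^2 = 5.1 - 0.5*0.25*1^2
= 4.975


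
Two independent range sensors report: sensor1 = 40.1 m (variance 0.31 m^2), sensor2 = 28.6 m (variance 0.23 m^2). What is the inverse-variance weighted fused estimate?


w1 = (1/var1) / (1/var1 + 1/var2)
   = 3.2258 / (3.2258 + 4.3478) = 0.4259
w2 = 1 - w1 = 0.5741
fused = w1*s1 + w2*s2 = 17.0796 + 16.4185
= 33.4981 m


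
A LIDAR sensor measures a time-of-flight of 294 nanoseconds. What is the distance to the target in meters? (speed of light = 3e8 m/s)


tof = 294 ns = 2.94e-07 s
dist = c * tof / 2
= 3e8 * 2.94e-07 / 2
= 44.1 m


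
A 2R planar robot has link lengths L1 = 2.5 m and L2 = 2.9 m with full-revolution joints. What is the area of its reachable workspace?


r_max = L1 + L2 = 5.4 m
r_min = |L1 - L2| = 0.4 m
Area = pi*(r_max^2 - r_min^2)
= pi*(29.16 - 0.16)
= pi * 29.0
= 91.1062 m^2


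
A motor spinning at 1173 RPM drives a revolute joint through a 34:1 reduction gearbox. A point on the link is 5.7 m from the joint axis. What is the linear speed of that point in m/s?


omega_motor = 1173 * 2*pi/60 = 122.8363 rad/s
omega_joint = omega_motor / 34 = 3.6128 rad/s
v = omega_joint * r = 3.6128 * 5.7
= 20.5931 m/s


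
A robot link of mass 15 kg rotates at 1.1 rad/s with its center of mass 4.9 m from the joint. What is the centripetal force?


F = m * omega^2 * r
= 15 * 1.1^2 * 4.9
= 15 * 1.21 * 4.9
= 88.935 N


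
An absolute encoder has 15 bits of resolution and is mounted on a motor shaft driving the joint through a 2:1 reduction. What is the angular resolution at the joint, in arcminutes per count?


counts = 2^15 = 32768
effective counts at joint = 32768 * 2 = 65536
resolution = 360*60 / 65536
= 0.3296 arcmin/count


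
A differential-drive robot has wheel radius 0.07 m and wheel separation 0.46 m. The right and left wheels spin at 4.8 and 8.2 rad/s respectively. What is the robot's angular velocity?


vR = r*wR = 0.07*4.8 = 0.336 m/s
vL = r*wL = 0.07*8.2 = 0.574 m/s
v = (vR+vL)/2 = 0.455 m/s
omega = (vR-vL)/L = -0.5174 rad/s
angular velocity = -0.5174 rad/s


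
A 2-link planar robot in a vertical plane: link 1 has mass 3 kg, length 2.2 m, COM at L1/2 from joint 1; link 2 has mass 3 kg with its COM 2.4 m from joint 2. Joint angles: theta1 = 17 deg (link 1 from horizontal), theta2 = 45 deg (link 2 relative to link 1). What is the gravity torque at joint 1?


Horizontal distance from joint 1 to link-1 COM:
  x_c1 = (L1/2)*cos(t1) = 1.1 * 0.9563 = 1.0519 m
Horizontal distance from joint 1 to link-2 COM:
  x_c2 = L1*cos(t1) + Lc2*cos(t1+t2)
       = 2.2*0.9563 + 2.4*0.4695 = 3.2306 m
tau1 = m1*g*x_c1 + m2*g*x_c2
     = 3*9.81*1.0519 + 3*9.81*3.2306
     = 30.9585 + 95.0766
     = 126.0351 Nm


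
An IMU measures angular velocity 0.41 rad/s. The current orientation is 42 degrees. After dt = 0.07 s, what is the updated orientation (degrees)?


delta_theta = w * dt = 0.41 * 0.07 = 0.0287 rad
= 1.6444 deg
theta_new = 42 + 1.6444 = 43.6444 deg


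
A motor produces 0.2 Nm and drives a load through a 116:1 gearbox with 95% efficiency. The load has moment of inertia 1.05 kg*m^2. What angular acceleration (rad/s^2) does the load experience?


tau_out = tau_motor * N * eta
= 0.2 * 116 * 0.95 = 22.04 Nm
alpha = tau_out / I = 22.04 / 1.05
= 20.9905 rad/s^2


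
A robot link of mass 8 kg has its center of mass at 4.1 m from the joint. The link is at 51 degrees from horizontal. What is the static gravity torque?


tau = m*g*L*cos(angle)
= 8 * 9.81 * 4.1 * cos(51 deg)
= 8 * 9.81 * 4.1 * 0.6293
= 202.4952 Nm


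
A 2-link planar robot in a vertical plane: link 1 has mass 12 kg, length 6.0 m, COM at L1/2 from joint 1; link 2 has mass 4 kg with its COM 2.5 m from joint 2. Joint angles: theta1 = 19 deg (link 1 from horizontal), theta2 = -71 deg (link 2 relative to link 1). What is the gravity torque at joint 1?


Horizontal distance from joint 1 to link-1 COM:
  x_c1 = (L1/2)*cos(t1) = 3.0 * 0.9455 = 2.8366 m
Horizontal distance from joint 1 to link-2 COM:
  x_c2 = L1*cos(t1) + Lc2*cos(t1+t2)
       = 6.0*0.9455 + 2.5*0.6157 = 7.2123 m
tau1 = m1*g*x_c1 + m2*g*x_c2
     = 12*9.81*2.8366 + 4*9.81*7.2123
     = 333.9193 + 283.0093
     = 616.9286 Nm
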